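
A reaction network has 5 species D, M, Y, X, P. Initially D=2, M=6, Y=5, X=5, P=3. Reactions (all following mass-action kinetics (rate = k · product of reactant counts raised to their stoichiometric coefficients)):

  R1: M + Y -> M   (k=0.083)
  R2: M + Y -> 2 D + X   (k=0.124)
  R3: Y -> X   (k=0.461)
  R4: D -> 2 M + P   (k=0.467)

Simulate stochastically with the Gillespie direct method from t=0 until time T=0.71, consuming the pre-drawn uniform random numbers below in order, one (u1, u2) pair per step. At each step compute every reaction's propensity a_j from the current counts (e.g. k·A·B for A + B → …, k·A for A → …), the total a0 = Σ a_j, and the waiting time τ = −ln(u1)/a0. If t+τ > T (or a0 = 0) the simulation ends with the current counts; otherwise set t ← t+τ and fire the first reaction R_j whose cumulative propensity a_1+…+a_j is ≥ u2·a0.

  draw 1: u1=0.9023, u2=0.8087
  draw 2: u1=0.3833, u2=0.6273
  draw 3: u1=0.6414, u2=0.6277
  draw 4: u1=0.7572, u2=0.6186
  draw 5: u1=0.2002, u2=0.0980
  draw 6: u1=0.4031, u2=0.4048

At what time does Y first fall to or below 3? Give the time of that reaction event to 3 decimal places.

t=0.000: D=2 M=6 Y=5 X=5 P=3
Draw 1: a1=2.490, a2=3.720, a3=2.305, a4=0.934, a0=9.449; τ=−ln(0.9023)/9.449=0.011 → t=0.011; u2·a0=0.8087·9.449=7.641; a1+a2=6.210 < 7.641 ≤ a1+…+a3=8.515 → R3 fires; D=2 M=6 Y=4 X=6 P=3
Draw 2: a1=1.992, a2=2.976, a3=1.844, a4=0.934, a0=7.746; τ=−ln(0.3833)/7.746=0.124 → t=0.135; u2·a0=0.6273·7.746=4.859; a1=1.992 < 4.859 ≤ a1+a2=4.968 → R2 fires; D=4 M=5 Y=3 X=7 P=3
Draw 3: a1=1.245, a2=1.860, a3=1.383, a4=1.868, a0=6.356; τ=−ln(0.6414)/6.356=0.070 → t=0.205; u2·a0=0.6277·6.356=3.990; a1+a2=3.105 < 3.990 ≤ a1+…+a3=4.488 → R3 fires; D=4 M=5 Y=2 X=8 P=3
Draw 4: a1=0.830, a2=1.240, a3=0.922, a4=1.868, a0=4.860; τ=−ln(0.7572)/4.860=0.057 → t=0.262; u2·a0=0.6186·4.860=3.006; a1+…+a3=2.992 < 3.006 ≤ a1+…+a4=4.860 → R4 fires; D=3 M=7 Y=2 X=8 P=4
Draw 5: a1=1.162, a2=1.736, a3=0.922, a4=1.401, a0=5.221; τ=−ln(0.2002)/5.221=0.308 → t=0.570; u2·a0=0.0980·5.221=0.512 ≤ a1=1.162 → R1 fires; D=3 M=7 Y=1 X=8 P=4
Draw 6: a1=0.581, a2=0.868, a3=0.461, a4=1.401, a0=3.311; τ=−ln(0.4031)/3.311=0.274 → t=0.844 > T=0.71: stop.
Y first becomes ≤ 3 when it reaches 3 at the event at t=0.135.

Threshold first reached at t = 0.135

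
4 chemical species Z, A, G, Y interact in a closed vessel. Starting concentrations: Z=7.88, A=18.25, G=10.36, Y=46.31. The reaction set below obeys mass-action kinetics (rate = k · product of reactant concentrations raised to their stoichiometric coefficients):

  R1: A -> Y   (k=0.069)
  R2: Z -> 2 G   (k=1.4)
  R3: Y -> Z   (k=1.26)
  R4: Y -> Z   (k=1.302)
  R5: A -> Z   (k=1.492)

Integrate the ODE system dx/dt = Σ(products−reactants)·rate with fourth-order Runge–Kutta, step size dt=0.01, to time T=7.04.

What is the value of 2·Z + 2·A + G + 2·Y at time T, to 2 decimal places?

Value at T = 155.24

Check how each reaction changes W = 2·Z + 2·A + G + 2·Y (weight of products minus weight of reactants):
R1: A -> Y: (2·1) − (2·1) = 2 − 2 = 0
R2: Z -> 2 G: (1·2) − (2·1) = 2 − 2 = 0
R3: Y -> Z: (2·1) − (2·1) = 2 − 2 = 0
R4: Y -> Z: (2·1) − (2·1) = 2 − 2 = 0
R5: A -> Z: (2·1) − (2·1) = 2 − 2 = 0
Every reaction leaves W unchanged, so W is conserved and no simulation is needed: W(T) = W(0) = 2·7.88 + 2·18.25 + 10.36 + 2·46.31 = 155.24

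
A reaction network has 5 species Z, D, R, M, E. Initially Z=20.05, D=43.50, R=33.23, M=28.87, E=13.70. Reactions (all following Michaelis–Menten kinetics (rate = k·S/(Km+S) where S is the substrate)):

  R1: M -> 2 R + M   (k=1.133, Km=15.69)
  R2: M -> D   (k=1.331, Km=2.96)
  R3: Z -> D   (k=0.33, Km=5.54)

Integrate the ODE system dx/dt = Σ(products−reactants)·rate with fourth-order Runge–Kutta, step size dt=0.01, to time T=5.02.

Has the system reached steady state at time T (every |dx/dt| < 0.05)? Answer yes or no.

RK4 with dt=0.01: 502 steps to T=5.02. Trajectory (selected grid times):
t=0.00: Z=20.05 D=43.50 R=33.23 M=28.87 E=13.70
t=0.56: Z=19.91 D=44.32 R=34.05 M=28.19 E=13.70
t=1.12: Z=19.76 D=45.14 R=34.86 M=27.52 E=13.70
t=1.67: Z=19.62 D=45.94 R=35.65 M=26.86 E=13.70
t=2.23: Z=19.48 D=46.75 R=36.45 M=26.19 E=13.70
t=2.79: Z=19.33 D=47.57 R=37.24 M=25.52 E=13.70
t=3.35: Z=19.19 D=48.38 R=38.02 M=24.85 E=13.70
t=3.90: Z=19.05 D=49.17 R=38.78 M=24.20 E=13.70
t=4.46: Z=18.90 D=49.98 R=39.55 M=23.54 E=13.70
t=5.02: Z=18.76 D=50.78 R=40.30 M=22.88 E=13.70
Rates at T: R1=0.6721, R2=1.1785, R3=0.2548
dx/dt at T (Σ net stoichiometry × rate): Z=-0.2548, D=+1.4333, R=+1.3441, M=-1.1785, E=+0.0000
Largest |dx/dt| is |+1.4333| (D) ≥ 0.05 → not steady.

Steady state at T: no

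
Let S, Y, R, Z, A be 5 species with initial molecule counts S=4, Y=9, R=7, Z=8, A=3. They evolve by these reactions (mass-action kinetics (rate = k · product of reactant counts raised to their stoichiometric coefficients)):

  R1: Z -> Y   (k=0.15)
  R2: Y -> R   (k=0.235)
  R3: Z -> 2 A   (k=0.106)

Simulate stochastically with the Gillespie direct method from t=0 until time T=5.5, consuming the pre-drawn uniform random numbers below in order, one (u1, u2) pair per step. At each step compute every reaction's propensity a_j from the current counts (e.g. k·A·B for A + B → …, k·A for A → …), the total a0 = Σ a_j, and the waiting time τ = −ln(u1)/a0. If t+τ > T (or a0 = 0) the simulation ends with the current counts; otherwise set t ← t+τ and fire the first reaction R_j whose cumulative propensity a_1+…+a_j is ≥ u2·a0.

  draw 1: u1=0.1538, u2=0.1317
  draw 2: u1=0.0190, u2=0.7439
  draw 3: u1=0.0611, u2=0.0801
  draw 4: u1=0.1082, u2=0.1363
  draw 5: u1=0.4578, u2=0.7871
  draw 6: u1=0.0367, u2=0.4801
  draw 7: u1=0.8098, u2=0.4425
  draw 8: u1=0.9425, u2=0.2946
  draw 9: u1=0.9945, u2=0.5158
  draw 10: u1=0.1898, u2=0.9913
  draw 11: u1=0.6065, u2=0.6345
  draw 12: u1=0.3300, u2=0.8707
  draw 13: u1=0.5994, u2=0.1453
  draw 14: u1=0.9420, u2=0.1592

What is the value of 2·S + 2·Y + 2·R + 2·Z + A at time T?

Check how each reaction changes W = 2·S + 2·Y + 2·R + 2·Z + A (weight of products minus weight of reactants):
R1: Z -> Y: (2·1) − (2·1) = 2 − 2 = 0
R2: Y -> R: (2·1) − (2·1) = 2 − 2 = 0
R3: Z -> 2 A: (1·2) − (2·1) = 2 − 2 = 0
Every reaction leaves W unchanged, so W is conserved and no simulation is needed: W(T) = W(0) = 2·4 + 2·9 + 2·7 + 2·8 + 3 = 59

Value at T = 59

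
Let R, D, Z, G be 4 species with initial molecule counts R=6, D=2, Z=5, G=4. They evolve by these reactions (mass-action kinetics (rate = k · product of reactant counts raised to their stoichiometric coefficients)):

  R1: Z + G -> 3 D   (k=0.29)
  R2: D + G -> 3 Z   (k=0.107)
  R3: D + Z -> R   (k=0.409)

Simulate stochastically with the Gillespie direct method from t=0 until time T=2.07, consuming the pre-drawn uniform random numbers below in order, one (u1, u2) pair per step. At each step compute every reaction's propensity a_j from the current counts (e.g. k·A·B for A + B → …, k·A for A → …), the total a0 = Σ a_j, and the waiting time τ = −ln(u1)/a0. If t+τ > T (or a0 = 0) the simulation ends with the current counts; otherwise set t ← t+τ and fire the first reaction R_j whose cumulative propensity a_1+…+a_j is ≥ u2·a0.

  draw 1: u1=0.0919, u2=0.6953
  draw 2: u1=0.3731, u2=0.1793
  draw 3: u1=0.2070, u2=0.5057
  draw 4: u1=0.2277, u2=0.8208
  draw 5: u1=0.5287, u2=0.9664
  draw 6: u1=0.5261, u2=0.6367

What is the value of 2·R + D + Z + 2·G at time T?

Value at T = 27

Check how each reaction changes W = 2·R + D + Z + 2·G (weight of products minus weight of reactants):
R1: Z + G -> 3 D: (1·3) − (1·1 + 2·1) = 3 − 3 = 0
R2: D + G -> 3 Z: (1·3) − (1·1 + 2·1) = 3 − 3 = 0
R3: D + Z -> R: (2·1) − (1·1 + 1·1) = 2 − 2 = 0
Every reaction leaves W unchanged, so W is conserved and no simulation is needed: W(T) = W(0) = 2·6 + 2 + 5 + 2·4 = 27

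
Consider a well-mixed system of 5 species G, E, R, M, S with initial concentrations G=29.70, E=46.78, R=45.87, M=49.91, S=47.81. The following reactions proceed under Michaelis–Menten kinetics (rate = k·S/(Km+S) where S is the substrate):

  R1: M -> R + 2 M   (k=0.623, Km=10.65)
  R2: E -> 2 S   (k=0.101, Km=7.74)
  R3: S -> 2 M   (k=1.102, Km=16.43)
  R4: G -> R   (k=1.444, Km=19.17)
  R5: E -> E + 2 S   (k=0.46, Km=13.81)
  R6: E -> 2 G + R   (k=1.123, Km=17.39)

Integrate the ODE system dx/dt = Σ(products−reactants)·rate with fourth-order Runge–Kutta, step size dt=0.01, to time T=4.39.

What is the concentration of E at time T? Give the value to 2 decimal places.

RK4 with dt=0.01: 439 steps to T=4.39. Trajectory (selected grid times):
t=0.00: G=29.70 E=46.78 R=45.87 M=49.91 S=47.81
t=0.49: G=30.07 E=46.34 R=46.95 M=50.97 S=47.84
t=0.98: G=30.44 E=45.89 R=48.04 M=52.02 S=47.87
t=1.46: G=30.79 E=45.46 R=49.10 M=53.06 S=47.90
t=1.95: G=31.15 E=45.02 R=50.19 M=54.12 S=47.93
t=2.44: G=31.50 E=44.58 R=51.28 M=55.18 S=47.95
t=2.93: G=31.85 E=44.15 R=52.38 M=56.24 S=47.98
t=3.41: G=32.19 E=43.72 R=53.45 M=57.28 S=48.00
t=3.90: G=32.53 E=43.28 R=54.54 M=58.34 S=48.03
t=4.39: G=32.87 E=42.85 R=55.64 M=59.40 S=48.05
Read off E at T=4.39: 42.85

E at T = 42.85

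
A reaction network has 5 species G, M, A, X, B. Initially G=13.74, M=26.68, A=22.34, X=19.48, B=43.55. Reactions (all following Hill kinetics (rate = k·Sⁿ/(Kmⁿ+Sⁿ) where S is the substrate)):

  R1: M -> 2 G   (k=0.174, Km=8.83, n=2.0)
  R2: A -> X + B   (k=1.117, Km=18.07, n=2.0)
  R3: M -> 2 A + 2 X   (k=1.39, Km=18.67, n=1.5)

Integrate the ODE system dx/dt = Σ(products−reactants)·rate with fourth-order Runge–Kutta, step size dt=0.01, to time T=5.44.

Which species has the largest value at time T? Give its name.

RK4 with dt=0.01: 544 steps to T=5.44. Trajectory (selected grid times):
t=0.00: G=13.74 M=26.68 A=22.34 X=19.48 B=43.55
t=0.60: G=13.93 M=26.06 A=22.98 X=20.93 B=43.96
t=1.21: G=14.12 M=25.44 A=23.60 X=22.41 B=44.38
t=1.81: G=14.30 M=24.84 A=24.19 X=23.85 B=44.81
t=2.42: G=14.49 M=24.24 A=24.77 X=25.31 B=45.25
t=3.02: G=14.68 M=23.65 A=25.32 X=26.74 B=45.69
t=3.63: G=14.86 M=23.07 A=25.85 X=28.18 B=46.15
t=4.23: G=15.04 M=22.50 A=26.35 X=29.60 B=46.60
t=4.84: G=15.23 M=21.93 A=26.85 X=31.02 B=47.07
t=5.44: G=15.40 M=21.37 A=27.31 X=32.41 B=47.53
At T=5.44: G=15.40 M=21.37 A=27.31 X=32.41 B=47.53; the largest is B.

Dominant species at T: B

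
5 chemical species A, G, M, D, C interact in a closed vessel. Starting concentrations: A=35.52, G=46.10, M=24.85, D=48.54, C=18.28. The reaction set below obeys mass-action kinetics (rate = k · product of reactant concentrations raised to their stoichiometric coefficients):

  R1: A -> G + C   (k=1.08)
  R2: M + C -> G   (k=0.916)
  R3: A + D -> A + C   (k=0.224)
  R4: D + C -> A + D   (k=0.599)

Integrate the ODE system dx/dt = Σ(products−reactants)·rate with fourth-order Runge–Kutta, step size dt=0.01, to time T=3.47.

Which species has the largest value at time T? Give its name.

RK4 with dt=0.01: 347 steps to T=3.47. Trajectory (selected grid times):
t=0.00: A=35.52 G=46.10 M=24.85 D=48.54 C=18.28
t=0.39: A=50.20 G=93.32 M=0.04 D=0.46 C=26.87
t=0.77: A=33.91 G=110.47 M=0.00 D=0.01 C=43.56
t=1.16: A=22.29 G=122.14 M=0.00 D=0.00 C=55.19
t=1.54: A=14.80 G=129.65 M=0.00 D=0.00 C=62.69
t=1.93: A=9.71 G=134.73 M=0.00 D=0.00 C=67.78
t=2.31: A=6.44 G=138.00 M=0.00 D=0.00 C=71.05
t=2.70: A=4.23 G=140.22 M=0.00 D=0.00 C=73.26
t=3.08: A=2.81 G=141.64 M=0.00 D=0.00 C=74.68
t=3.47: A=1.84 G=142.60 M=0.00 D=0.00 C=75.65
At T=3.47: A=1.84 G=142.60 M=0.00 D=0.00 C=75.65; the largest is G.

Dominant species at T: G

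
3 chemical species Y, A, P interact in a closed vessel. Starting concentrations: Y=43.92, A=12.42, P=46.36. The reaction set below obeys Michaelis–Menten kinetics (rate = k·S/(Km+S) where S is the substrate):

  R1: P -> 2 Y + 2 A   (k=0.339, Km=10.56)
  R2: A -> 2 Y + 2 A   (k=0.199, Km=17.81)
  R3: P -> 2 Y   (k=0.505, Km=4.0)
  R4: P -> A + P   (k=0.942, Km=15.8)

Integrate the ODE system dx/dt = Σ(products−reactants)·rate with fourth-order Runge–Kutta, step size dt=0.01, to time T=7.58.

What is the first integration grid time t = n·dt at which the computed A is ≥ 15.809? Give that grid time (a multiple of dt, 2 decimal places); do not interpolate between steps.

Threshold first reached at t = 2.54

RK4 with dt=0.01: 758 steps to T=7.58. Trajectory (selected grid times):
t=0.00: Y=43.92 A=12.42 P=46.36
t=0.84: Y=45.30 A=13.54 P=45.74
t=1.68: Y=46.69 A=14.67 P=45.12
t=2.53: Y=48.10 A=15.80 P=44.49
t=2.54: Y=48.12 A=15.82 P=44.48
t=3.37: Y=49.50 A=16.92 P=43.87
t=4.21: Y=50.90 A=18.05 P=43.25
t=5.05: Y=52.31 A=19.17 P=42.64
t=5.90: Y=53.73 A=20.30 P=42.01
t=6.74: Y=55.14 A=21.42 P=41.40
t=7.58: Y=56.55 A=22.54 P=40.79
A(2.53)=15.802 < 15.809 but A(2.54)=15.816 ≥ 15.809, so the first grid time is t=2.54.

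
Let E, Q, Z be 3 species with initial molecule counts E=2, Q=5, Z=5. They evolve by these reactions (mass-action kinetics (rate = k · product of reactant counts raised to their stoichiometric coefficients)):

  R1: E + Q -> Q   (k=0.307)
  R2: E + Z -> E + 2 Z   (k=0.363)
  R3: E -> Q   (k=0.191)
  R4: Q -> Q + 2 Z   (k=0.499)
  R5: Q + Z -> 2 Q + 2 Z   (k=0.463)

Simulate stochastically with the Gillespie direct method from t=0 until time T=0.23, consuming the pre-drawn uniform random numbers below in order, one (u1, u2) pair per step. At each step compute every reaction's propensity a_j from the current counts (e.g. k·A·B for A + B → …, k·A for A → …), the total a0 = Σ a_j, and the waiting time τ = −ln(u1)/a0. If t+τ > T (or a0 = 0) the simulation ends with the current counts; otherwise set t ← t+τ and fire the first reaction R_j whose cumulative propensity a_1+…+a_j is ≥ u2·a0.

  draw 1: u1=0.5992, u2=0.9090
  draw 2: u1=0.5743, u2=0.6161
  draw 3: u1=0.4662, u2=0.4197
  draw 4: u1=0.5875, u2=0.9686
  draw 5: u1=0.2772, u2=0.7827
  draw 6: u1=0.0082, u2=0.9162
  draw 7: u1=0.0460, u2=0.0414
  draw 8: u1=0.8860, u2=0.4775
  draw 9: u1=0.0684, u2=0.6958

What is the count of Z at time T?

Z at T = 12

t=0.000: E=2 Q=5 Z=5
Draw 1: a1=3.070, a2=3.630, a3=0.382, a4=2.495, a5=11.575, a0=21.152; τ=−ln(0.5992)/21.152=0.024 → t=0.024; u2·a0=0.9090·21.152=19.227; a1+…+a4=9.577 < 19.227 ≤ a1+…+a5=21.152 → R5 fires; E=2 Q=6 Z=6
Draw 2: a1=3.684, a2=4.356, a3=0.382, a4=2.994, a5=16.668, a0=28.084; τ=−ln(0.5743)/28.084=0.020 → t=0.044; u2·a0=0.6161·28.084=17.303; a1+…+a4=11.416 < 17.303 ≤ a1+…+a5=28.084 → R5 fires; E=2 Q=7 Z=7
Draw 3: a1=4.298, a2=5.082, a3=0.382, a4=3.493, a5=22.687, a0=35.942; τ=−ln(0.4662)/35.942=0.021 → t=0.065; u2·a0=0.4197·35.942=15.085; a1+…+a4=13.255 < 15.085 ≤ a1+…+a5=35.942 → R5 fires; E=2 Q=8 Z=8
Draw 4: a1=4.912, a2=5.808, a3=0.382, a4=3.992, a5=29.632, a0=44.726; τ=−ln(0.5875)/44.726=0.012 → t=0.077; u2·a0=0.9686·44.726=43.322; a1+…+a4=15.094 < 43.322 ≤ a1+…+a5=44.726 → R5 fires; E=2 Q=9 Z=9
Draw 5: a1=5.526, a2=6.534, a3=0.382, a4=4.491, a5=37.503, a0=54.436; τ=−ln(0.2772)/54.436=0.024 → t=0.101; u2·a0=0.7827·54.436=42.607; a1+…+a4=16.933 < 42.607 ≤ a1+…+a5=54.436 → R5 fires; E=2 Q=10 Z=10
Draw 6: a1=6.140, a2=7.260, a3=0.382, a4=4.990, a5=46.300, a0=65.072; τ=−ln(0.0082)/65.072=0.074 → t=0.174; u2·a0=0.9162·65.072=59.619; a1+…+a4=18.772 < 59.619 ≤ a1+…+a5=65.072 → R5 fires; E=2 Q=11 Z=11
Draw 7: a1=6.754, a2=7.986, a3=0.382, a4=5.489, a5=56.023, a0=76.634; τ=−ln(0.0460)/76.634=0.040 → t=0.215; u2·a0=0.0414·76.634=3.173 ≤ a1=6.754 → R1 fires; E=1 Q=11 Z=11
Draw 8: a1=3.377, a2=3.993, a3=0.191, a4=5.489, a5=56.023, a0=69.073; τ=−ln(0.8860)/69.073=0.002 → t=0.216; u2·a0=0.4775·69.073=32.982; a1+…+a4=13.050 < 32.982 ≤ a1+…+a5=69.073 → R5 fires; E=1 Q=12 Z=12
Draw 9: a1=3.684, a2=4.356, a3=0.191, a4=5.988, a5=66.672, a0=80.891; τ=−ln(0.0684)/80.891=0.033 → t=0.250 > T=0.23: stop.
Read off Z at T=0.23: 12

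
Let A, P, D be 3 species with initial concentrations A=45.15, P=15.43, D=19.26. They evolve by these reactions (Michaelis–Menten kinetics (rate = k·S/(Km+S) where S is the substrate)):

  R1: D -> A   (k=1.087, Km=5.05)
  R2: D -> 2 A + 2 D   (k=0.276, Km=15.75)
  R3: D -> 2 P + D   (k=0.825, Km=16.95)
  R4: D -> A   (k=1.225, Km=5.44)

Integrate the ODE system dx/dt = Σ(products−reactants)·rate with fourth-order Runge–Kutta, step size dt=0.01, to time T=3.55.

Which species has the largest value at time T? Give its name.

RK4 with dt=0.01: 355 steps to T=3.55. Trajectory (selected grid times):
t=0.00: A=45.15 P=15.43 D=19.26
t=0.39: A=45.97 P=15.77 D=18.61
t=0.79: A=46.81 P=16.11 D=17.95
t=1.18: A=47.62 P=16.44 D=17.32
t=1.58: A=48.44 P=16.77 D=16.67
t=1.97: A=49.23 P=17.09 D=16.04
t=2.37: A=50.03 P=17.40 D=15.40
t=2.76: A=50.81 P=17.71 D=14.79
t=3.16: A=51.59 P=18.01 D=14.16
t=3.55: A=52.35 P=18.30 D=13.56
At T=3.55: A=52.35 P=18.30 D=13.56; the largest is A.

Dominant species at T: A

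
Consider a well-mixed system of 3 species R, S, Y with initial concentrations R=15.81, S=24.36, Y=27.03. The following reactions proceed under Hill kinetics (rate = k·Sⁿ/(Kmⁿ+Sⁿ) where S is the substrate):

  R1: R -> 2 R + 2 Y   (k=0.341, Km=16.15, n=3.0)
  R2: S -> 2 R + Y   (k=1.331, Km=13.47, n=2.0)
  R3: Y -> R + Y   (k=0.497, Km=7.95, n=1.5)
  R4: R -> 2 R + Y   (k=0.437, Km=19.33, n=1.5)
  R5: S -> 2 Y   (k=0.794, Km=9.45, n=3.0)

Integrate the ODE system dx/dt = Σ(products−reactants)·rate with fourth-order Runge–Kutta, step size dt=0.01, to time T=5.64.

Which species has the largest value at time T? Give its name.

Dominant species at T: Y

RK4 with dt=0.01: 564 steps to T=5.64. Trajectory (selected grid times):
t=0.00: R=15.81 S=24.36 Y=27.03
t=0.63: R=17.59 S=23.25 Y=28.95
t=1.25: R=19.34 S=22.18 Y=30.87
t=1.88: R=21.11 S=21.12 Y=32.82
t=2.51: R=22.87 S=20.07 Y=34.78
t=3.13: R=24.58 S=19.07 Y=36.70
t=3.76: R=26.31 S=18.08 Y=38.64
t=4.39: R=28.00 S=17.12 Y=40.57
t=5.01: R=29.64 S=16.20 Y=42.43
t=5.64: R=31.26 S=15.31 Y=44.29
At T=5.64: R=31.26 S=15.31 Y=44.29; the largest is Y.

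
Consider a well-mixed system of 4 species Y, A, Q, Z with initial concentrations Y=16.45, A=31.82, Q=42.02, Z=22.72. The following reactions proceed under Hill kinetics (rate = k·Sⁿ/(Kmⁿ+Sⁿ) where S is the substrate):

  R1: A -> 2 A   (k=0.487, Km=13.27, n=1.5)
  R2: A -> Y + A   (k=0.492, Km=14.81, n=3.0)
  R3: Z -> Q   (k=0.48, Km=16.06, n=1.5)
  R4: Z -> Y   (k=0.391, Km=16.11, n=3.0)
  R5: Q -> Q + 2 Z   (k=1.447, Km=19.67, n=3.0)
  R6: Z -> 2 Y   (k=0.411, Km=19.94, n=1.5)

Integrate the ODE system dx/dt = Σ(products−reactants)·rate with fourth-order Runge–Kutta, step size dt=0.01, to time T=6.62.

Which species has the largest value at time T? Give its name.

Dominant species at T: Q

RK4 with dt=0.01: 662 steps to T=6.62. Trajectory (selected grid times):
t=0.00: Y=16.45 A=31.82 Q=42.02 Z=22.72
t=0.74: Y=17.34 A=32.10 Q=42.25 Z=24.05
t=1.47: Y=18.24 A=32.39 Q=42.48 Z=25.34
t=2.21: Y=19.17 A=32.67 Q=42.72 Z=26.64
t=2.94: Y=20.10 A=32.95 Q=42.96 Z=27.90
t=3.68: Y=21.07 A=33.24 Q=43.21 Z=29.17
t=4.41: Y=22.03 A=33.53 Q=43.46 Z=30.41
t=5.15: Y=23.02 A=33.81 Q=43.72 Z=31.66
t=5.88: Y=24.01 A=34.10 Q=43.98 Z=32.88
t=6.62: Y=25.02 A=34.39 Q=44.24 Z=34.11
At T=6.62: Y=25.02 A=34.39 Q=44.24 Z=34.11; the largest is Q.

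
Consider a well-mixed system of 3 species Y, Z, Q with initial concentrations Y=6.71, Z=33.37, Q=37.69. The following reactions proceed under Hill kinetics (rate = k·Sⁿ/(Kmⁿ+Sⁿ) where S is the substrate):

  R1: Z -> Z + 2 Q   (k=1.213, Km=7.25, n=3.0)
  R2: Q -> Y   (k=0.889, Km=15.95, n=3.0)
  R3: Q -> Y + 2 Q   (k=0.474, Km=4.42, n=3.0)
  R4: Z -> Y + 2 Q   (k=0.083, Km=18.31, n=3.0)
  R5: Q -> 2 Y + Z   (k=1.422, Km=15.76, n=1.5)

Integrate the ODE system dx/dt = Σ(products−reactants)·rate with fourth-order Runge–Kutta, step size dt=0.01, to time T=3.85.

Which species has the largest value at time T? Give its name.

Dominant species at T: Q

RK4 with dt=0.01: 385 steps to T=3.85. Trajectory (selected grid times):
t=0.00: Y=6.71 Z=33.37 Q=37.69
t=0.43: Y=8.26 Z=33.82 Q=38.15
t=0.86: Y=9.82 Z=34.27 Q=38.61
t=1.28: Y=11.35 Z=34.72 Q=39.05
t=1.71: Y=12.92 Z=35.18 Q=39.51
t=2.14: Y=14.49 Z=35.63 Q=39.96
t=2.57: Y=16.07 Z=36.09 Q=40.41
t=2.99: Y=17.61 Z=36.54 Q=40.85
t=3.42: Y=19.20 Z=37.00 Q=41.30
t=3.85: Y=20.78 Z=37.47 Q=41.74
At T=3.85: Y=20.78 Z=37.47 Q=41.74; the largest is Q.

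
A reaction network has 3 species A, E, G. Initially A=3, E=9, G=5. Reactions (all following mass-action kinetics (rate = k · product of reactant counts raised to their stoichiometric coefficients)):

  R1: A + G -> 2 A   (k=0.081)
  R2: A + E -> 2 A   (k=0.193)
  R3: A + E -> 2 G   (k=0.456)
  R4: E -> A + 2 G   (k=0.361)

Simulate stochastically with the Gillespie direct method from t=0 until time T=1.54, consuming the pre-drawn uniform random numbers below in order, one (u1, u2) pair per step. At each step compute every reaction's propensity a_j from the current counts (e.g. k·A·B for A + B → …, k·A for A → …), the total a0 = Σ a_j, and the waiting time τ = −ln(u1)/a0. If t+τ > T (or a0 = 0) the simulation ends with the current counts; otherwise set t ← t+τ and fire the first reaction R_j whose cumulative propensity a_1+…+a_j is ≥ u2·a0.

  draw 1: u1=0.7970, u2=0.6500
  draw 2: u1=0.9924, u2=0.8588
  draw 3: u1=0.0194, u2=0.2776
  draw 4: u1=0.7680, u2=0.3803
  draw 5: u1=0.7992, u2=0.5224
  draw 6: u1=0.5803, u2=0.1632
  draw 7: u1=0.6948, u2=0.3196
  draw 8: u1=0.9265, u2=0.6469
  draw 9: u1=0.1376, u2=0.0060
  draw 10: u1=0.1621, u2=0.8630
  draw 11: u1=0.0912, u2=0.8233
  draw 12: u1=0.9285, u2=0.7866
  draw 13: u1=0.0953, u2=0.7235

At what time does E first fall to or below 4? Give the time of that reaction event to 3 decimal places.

Threshold first reached at t = 0.254

t=0.000: A=3 E=9 G=5
Draw 1: a1=1.215, a2=5.211, a3=12.312, a4=3.249, a0=21.987; τ=−ln(0.7970)/21.987=0.010 → t=0.010; u2·a0=0.6500·21.987=14.292; a1+a2=6.426 < 14.292 ≤ a1+…+a3=18.738 → R3 fires; A=2 E=8 G=7
Draw 2: a1=1.134, a2=3.088, a3=7.296, a4=2.888, a0=14.406; τ=−ln(0.9924)/14.406=0.001 → t=0.011; u2·a0=0.8588·14.406=12.372; a1+…+a3=11.518 < 12.372 ≤ a1+…+a4=14.406 → R4 fires; A=3 E=7 G=9
Draw 3: a1=2.187, a2=4.053, a3=9.576, a4=2.527, a0=18.343; τ=−ln(0.0194)/18.343=0.215 → t=0.226; u2·a0=0.2776·18.343=5.092; a1=2.187 < 5.092 ≤ a1+a2=6.240 → R2 fires; A=4 E=6 G=9
Draw 4: a1=2.916, a2=4.632, a3=10.944, a4=2.166, a0=20.658; τ=−ln(0.7680)/20.658=0.013 → t=0.239; u2·a0=0.3803·20.658=7.856; a1+a2=7.548 < 7.856 ≤ a1+…+a3=18.492 → R3 fires; A=3 E=5 G=11
Draw 5: a1=2.673, a2=2.895, a3=6.840, a4=1.805, a0=14.213; τ=−ln(0.7992)/14.213=0.016 → t=0.254; u2·a0=0.5224·14.213=7.425; a1+a2=5.568 < 7.425 ≤ a1+…+a3=12.408 → R3 fires; A=2 E=4 G=13
Draw 6: a1=2.106, a2=1.544, a3=3.648, a4=1.444, a0=8.742; τ=−ln(0.5803)/8.742=0.062 → t=0.317; u2·a0=0.1632·8.742=1.427 ≤ a1=2.106 → R1 fires; A=3 E=4 G=12
Draw 7: a1=2.916, a2=2.316, a3=5.472, a4=1.444, a0=12.148; τ=−ln(0.6948)/12.148=0.030 → t=0.347; u2·a0=0.3196·12.148=3.883; a1=2.916 < 3.883 ≤ a1+a2=5.232 → R2 fires; A=4 E=3 G=12
Draw 8: a1=3.888, a2=2.316, a3=5.472, a4=1.083, a0=12.759; τ=−ln(0.9265)/12.759=0.006 → t=0.353; u2·a0=0.6469·12.759=8.254; a1+a2=6.204 < 8.254 ≤ a1+…+a3=11.676 → R3 fires; A=3 E=2 G=14
Draw 9: a1=3.402, a2=1.158, a3=2.736, a4=0.722, a0=8.018; τ=−ln(0.1376)/8.018=0.247 → t=0.600; u2·a0=0.0060·8.018=0.048 ≤ a1=3.402 → R1 fires; A=4 E=2 G=13
Draw 10: a1=4.212, a2=1.544, a3=3.648, a4=0.722, a0=10.126; τ=−ln(0.1621)/10.126=0.180 → t=0.780; u2·a0=0.8630·10.126=8.739; a1+a2=5.756 < 8.739 ≤ a1+…+a3=9.404 → R3 fires; A=3 E=1 G=15
Draw 11: a1=3.645, a2=0.579, a3=1.368, a4=0.361, a0=5.953; τ=−ln(0.0912)/5.953=0.402 → t=1.182; u2·a0=0.8233·5.953=4.901; a1+a2=4.224 < 4.901 ≤ a1+…+a3=5.592 → R3 fires; A=2 E=0 G=17
Draw 12: a1=2.754, a2=0.000, a3=0.000, a4=0.000, a0=2.754; τ=−ln(0.9285)/2.754=0.027 → t=1.209; u2·a0=0.7866·2.754=2.166 ≤ a1=2.754 → R1 fires; A=3 E=0 G=16
Draw 13: a1=3.888, a2=0.000, a3=0.000, a4=0.000, a0=3.888; τ=−ln(0.0953)/3.888=0.605 → t=1.813 > T=1.54: stop.
E first becomes ≤ 4 when it reaches 4 at the event at t=0.254.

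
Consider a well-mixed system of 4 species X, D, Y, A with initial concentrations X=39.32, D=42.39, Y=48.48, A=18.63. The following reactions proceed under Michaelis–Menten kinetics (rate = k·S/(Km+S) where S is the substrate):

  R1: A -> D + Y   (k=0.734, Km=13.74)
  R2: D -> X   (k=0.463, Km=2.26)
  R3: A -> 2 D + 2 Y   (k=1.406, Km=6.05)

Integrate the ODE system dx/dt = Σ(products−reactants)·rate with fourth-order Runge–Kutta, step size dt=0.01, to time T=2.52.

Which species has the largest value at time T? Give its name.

RK4 with dt=0.01: 252 steps to T=2.52. Trajectory (selected grid times):
t=0.00: X=39.32 D=42.39 Y=48.48 A=18.63
t=0.28: X=39.44 D=42.98 Y=49.19 A=18.22
t=0.56: X=39.57 D=43.56 Y=49.90 A=17.80
t=0.84: X=39.69 D=44.14 Y=50.60 A=17.40
t=1.12: X=39.81 D=44.71 Y=51.29 A=16.99
t=1.40: X=39.94 D=45.28 Y=51.99 A=16.59
t=1.68: X=40.06 D=45.84 Y=52.67 A=16.19
t=1.96: X=40.18 D=46.40 Y=53.35 A=15.79
t=2.24: X=40.31 D=46.95 Y=54.03 A=15.40
t=2.52: X=40.43 D=47.50 Y=54.70 A=15.01
At T=2.52: X=40.43 D=47.50 Y=54.70 A=15.01; the largest is Y.

Dominant species at T: Y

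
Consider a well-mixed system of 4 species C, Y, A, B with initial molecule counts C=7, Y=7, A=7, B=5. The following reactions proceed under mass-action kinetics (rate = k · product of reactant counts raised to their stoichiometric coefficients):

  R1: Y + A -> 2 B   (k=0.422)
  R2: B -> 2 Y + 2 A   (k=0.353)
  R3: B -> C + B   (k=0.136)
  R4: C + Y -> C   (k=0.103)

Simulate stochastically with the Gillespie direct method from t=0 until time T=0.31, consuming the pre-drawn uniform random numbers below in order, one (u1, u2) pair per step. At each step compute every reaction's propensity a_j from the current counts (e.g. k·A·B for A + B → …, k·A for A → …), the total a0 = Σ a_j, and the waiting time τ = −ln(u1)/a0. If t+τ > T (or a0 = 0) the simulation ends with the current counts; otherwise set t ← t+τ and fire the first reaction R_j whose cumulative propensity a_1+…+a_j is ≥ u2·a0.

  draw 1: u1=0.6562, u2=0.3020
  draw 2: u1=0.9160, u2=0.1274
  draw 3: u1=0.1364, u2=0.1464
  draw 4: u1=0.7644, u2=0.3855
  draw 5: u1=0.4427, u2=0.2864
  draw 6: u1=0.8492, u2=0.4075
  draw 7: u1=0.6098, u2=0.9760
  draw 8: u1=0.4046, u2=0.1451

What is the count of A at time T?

A at T = 4

t=0.000: C=7 Y=7 A=7 B=5
Draw 1: a1=20.678, a2=1.765, a3=0.680, a4=5.047, a0=28.170; τ=−ln(0.6562)/28.170=0.015 → t=0.015; u2·a0=0.3020·28.170=8.507 ≤ a1=20.678 → R1 fires; C=7 Y=6 A=6 B=7
Draw 2: a1=15.192, a2=2.471, a3=0.952, a4=4.326, a0=22.941; τ=−ln(0.9160)/22.941=0.004 → t=0.019; u2·a0=0.1274·22.941=2.923 ≤ a1=15.192 → R1 fires; C=7 Y=5 A=5 B=9
Draw 3: a1=10.550, a2=3.177, a3=1.224, a4=3.605, a0=18.556; τ=−ln(0.1364)/18.556=0.107 → t=0.126; u2·a0=0.1464·18.556=2.717 ≤ a1=10.550 → R1 fires; C=7 Y=4 A=4 B=11
Draw 4: a1=6.752, a2=3.883, a3=1.496, a4=2.884, a0=15.015; τ=−ln(0.7644)/15.015=0.018 → t=0.144; u2·a0=0.3855·15.015=5.788 ≤ a1=6.752 → R1 fires; C=7 Y=3 A=3 B=13
Draw 5: a1=3.798, a2=4.589, a3=1.768, a4=2.163, a0=12.318; τ=−ln(0.4427)/12.318=0.066 → t=0.210; u2·a0=0.2864·12.318=3.528 ≤ a1=3.798 → R1 fires; C=7 Y=2 A=2 B=15
Draw 6: a1=1.688, a2=5.295, a3=2.040, a4=1.442, a0=10.465; τ=−ln(0.8492)/10.465=0.016 → t=0.226; u2·a0=0.4075·10.465=4.264; a1=1.688 < 4.264 ≤ a1+a2=6.983 → R2 fires; C=7 Y=4 A=4 B=14
Draw 7: a1=6.752, a2=4.942, a3=1.904, a4=2.884, a0=16.482; τ=−ln(0.6098)/16.482=0.030 → t=0.256; u2·a0=0.9760·16.482=16.086; a1+…+a3=13.598 < 16.086 ≤ a1+…+a4=16.482 → R4 fires; C=7 Y=3 A=4 B=14
Draw 8: a1=5.064, a2=4.942, a3=1.904, a4=2.163, a0=14.073; τ=−ln(0.4046)/14.073=0.064 → t=0.320 > T=0.31: stop.
Read off A at T=0.31: 4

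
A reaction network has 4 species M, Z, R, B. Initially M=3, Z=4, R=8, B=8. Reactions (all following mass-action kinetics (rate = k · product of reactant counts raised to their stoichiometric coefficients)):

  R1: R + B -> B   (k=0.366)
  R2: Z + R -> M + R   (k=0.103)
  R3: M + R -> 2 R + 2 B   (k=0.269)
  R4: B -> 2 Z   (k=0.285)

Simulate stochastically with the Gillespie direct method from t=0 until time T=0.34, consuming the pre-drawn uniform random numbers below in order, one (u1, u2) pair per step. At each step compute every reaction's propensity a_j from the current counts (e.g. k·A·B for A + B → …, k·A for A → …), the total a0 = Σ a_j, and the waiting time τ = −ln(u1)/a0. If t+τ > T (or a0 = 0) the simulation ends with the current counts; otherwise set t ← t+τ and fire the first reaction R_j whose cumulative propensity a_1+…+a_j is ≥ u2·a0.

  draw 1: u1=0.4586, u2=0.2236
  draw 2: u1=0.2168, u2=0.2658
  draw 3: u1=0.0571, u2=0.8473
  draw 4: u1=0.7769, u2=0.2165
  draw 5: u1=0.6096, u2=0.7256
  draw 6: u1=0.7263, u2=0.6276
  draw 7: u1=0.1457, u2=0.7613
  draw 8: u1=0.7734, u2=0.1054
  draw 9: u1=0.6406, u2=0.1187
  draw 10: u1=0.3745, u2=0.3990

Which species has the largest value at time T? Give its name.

t=0.000: M=3 Z=4 R=8 B=8
Draw 1: a1=23.424, a2=3.296, a3=6.456, a4=2.280, a0=35.456; τ=−ln(0.4586)/35.456=0.022 → t=0.022; u2·a0=0.2236·35.456=7.928 ≤ a1=23.424 → R1 fires; M=3 Z=4 R=7 B=8
Draw 2: a1=20.496, a2=2.884, a3=5.649, a4=2.280, a0=31.309; τ=−ln(0.2168)/31.309=0.049 → t=0.071; u2·a0=0.2658·31.309=8.322 ≤ a1=20.496 → R1 fires; M=3 Z=4 R=6 B=8
Draw 3: a1=17.568, a2=2.472, a3=4.842, a4=2.280, a0=27.162; τ=−ln(0.0571)/27.162=0.105 → t=0.176; u2·a0=0.8473·27.162=23.014; a1+a2=20.040 < 23.014 ≤ a1+…+a3=24.882 → R3 fires; M=2 Z=4 R=7 B=10
Draw 4: a1=25.620, a2=2.884, a3=3.766, a4=2.850, a0=35.120; τ=−ln(0.7769)/35.120=0.007 → t=0.183; u2·a0=0.2165·35.120=7.603 ≤ a1=25.620 → R1 fires; M=2 Z=4 R=6 B=10
Draw 5: a1=21.960, a2=2.472, a3=3.228, a4=2.850, a0=30.510; τ=−ln(0.6096)/30.510=0.016 → t=0.200; u2·a0=0.7256·30.510=22.138; a1=21.960 < 22.138 ≤ a1+a2=24.432 → R2 fires; M=3 Z=3 R=6 B=10
Draw 6: a1=21.960, a2=1.854, a3=4.842, a4=2.850, a0=31.506; τ=−ln(0.7263)/31.506=0.010 → t=0.210; u2·a0=0.6276·31.506=19.773 ≤ a1=21.960 → R1 fires; M=3 Z=3 R=5 B=10
Draw 7: a1=18.300, a2=1.545, a3=4.035, a4=2.850, a0=26.730; τ=−ln(0.1457)/26.730=0.072 → t=0.282; u2·a0=0.7613·26.730=20.350; a1+a2=19.845 < 20.350 ≤ a1+…+a3=23.880 → R3 fires; M=2 Z=3 R=6 B=12
Draw 8: a1=26.352, a2=1.854, a3=3.228, a4=3.420, a0=34.854; τ=−ln(0.7734)/34.854=0.007 → t=0.289; u2·a0=0.1054·34.854=3.674 ≤ a1=26.352 → R1 fires; M=2 Z=3 R=5 B=12
Draw 9: a1=21.960, a2=1.545, a3=2.690, a4=3.420, a0=29.615; τ=−ln(0.6406)/29.615=0.015 → t=0.304; u2·a0=0.1187·29.615=3.515 ≤ a1=21.960 → R1 fires; M=2 Z=3 R=4 B=12
Draw 10: a1=17.568, a2=1.236, a3=2.152, a4=3.420, a0=24.376; τ=−ln(0.3745)/24.376=0.040 → t=0.345 > T=0.34: stop.
At T=0.34: M=2 Z=3 R=4 B=12; the largest is B.

Dominant species at T: B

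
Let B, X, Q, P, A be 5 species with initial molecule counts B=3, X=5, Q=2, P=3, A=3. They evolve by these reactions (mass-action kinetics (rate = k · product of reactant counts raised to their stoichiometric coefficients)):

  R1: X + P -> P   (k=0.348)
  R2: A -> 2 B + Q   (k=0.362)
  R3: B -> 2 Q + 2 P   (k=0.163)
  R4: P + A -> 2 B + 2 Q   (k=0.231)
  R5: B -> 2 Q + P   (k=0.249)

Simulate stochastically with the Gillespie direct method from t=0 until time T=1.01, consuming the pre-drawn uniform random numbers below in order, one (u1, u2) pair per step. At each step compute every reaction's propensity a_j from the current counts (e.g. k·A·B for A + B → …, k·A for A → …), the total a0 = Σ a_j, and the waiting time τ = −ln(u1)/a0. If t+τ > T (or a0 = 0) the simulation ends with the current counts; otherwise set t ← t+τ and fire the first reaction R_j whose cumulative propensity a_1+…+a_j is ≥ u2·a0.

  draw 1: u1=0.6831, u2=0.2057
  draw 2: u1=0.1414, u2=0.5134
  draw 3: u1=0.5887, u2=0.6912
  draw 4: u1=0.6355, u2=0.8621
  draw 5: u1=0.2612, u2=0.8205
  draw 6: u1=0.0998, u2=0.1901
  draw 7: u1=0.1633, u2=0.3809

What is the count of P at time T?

t=0.000: B=3 X=5 Q=2 P=3 A=3
Draw 1: a1=5.220, a2=1.086, a3=0.489, a4=2.079, a5=0.747, a0=9.621; τ=−ln(0.6831)/9.621=0.040 → t=0.040; u2·a0=0.2057·9.621=1.979 ≤ a1=5.220 → R1 fires; B=3 X=4 Q=2 P=3 A=3
Draw 2: a1=4.176, a2=1.086, a3=0.489, a4=2.079, a5=0.747, a0=8.577; τ=−ln(0.1414)/8.577=0.228 → t=0.268; u2·a0=0.5134·8.577=4.403; a1=4.176 < 4.403 ≤ a1+a2=5.262 → R2 fires; B=5 X=4 Q=3 P=3 A=2
Draw 3: a1=4.176, a2=0.724, a3=0.815, a4=1.386, a5=1.245, a0=8.346; τ=−ln(0.5887)/8.346=0.063 → t=0.331; u2·a0=0.6912·8.346=5.769; a1+…+a3=5.715 < 5.769 ≤ a1+…+a4=7.101 → R4 fires; B=7 X=4 Q=5 P=2 A=1
Draw 4: a1=2.784, a2=0.362, a3=1.141, a4=0.462, a5=1.743, a0=6.492; τ=−ln(0.6355)/6.492=0.070 → t=0.401; u2·a0=0.8621·6.492=5.597; a1+…+a4=4.749 < 5.597 ≤ a1+…+a5=6.492 → R5 fires; B=6 X=4 Q=7 P=3 A=1
Draw 5: a1=4.176, a2=0.362, a3=0.978, a4=0.693, a5=1.494, a0=7.703; τ=−ln(0.2612)/7.703=0.174 → t=0.575; u2·a0=0.8205·7.703=6.320; a1+…+a4=6.209 < 6.320 ≤ a1+…+a5=7.703 → R5 fires; B=5 X=4 Q=9 P=4 A=1
Draw 6: a1=5.568, a2=0.362, a3=0.815, a4=0.924, a5=1.245, a0=8.914; τ=−ln(0.0998)/8.914=0.259 → t=0.834; u2·a0=0.1901·8.914=1.695 ≤ a1=5.568 → R1 fires; B=5 X=3 Q=9 P=4 A=1
Draw 7: a1=4.176, a2=0.362, a3=0.815, a4=0.924, a5=1.245, a0=7.522; τ=−ln(0.1633)/7.522=0.241 → t=1.075 > T=1.01: stop.
Read off P at T=1.01: 4

P at T = 4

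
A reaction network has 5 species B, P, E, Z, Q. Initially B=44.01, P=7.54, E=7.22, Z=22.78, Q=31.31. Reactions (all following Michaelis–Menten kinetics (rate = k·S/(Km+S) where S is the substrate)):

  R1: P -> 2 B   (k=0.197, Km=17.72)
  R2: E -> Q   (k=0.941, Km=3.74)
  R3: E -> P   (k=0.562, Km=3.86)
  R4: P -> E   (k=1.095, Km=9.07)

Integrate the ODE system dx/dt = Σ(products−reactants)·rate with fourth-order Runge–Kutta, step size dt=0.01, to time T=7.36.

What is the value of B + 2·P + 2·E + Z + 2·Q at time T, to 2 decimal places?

Check how each reaction changes W = B + 2·P + 2·E + Z + 2·Q (weight of products minus weight of reactants):
R1: P -> 2 B: (1·2) − (2·1) = 2 − 2 = 0
R2: E -> Q: (2·1) − (2·1) = 2 − 2 = 0
R3: E -> P: (2·1) − (2·1) = 2 − 2 = 0
R4: P -> E: (2·1) − (2·1) = 2 − 2 = 0
Every reaction leaves W unchanged, so W is conserved and no simulation is needed: W(T) = W(0) = 44.01 + 2·7.54 + 2·7.22 + 22.78 + 2·31.31 = 158.93

Value at T = 158.93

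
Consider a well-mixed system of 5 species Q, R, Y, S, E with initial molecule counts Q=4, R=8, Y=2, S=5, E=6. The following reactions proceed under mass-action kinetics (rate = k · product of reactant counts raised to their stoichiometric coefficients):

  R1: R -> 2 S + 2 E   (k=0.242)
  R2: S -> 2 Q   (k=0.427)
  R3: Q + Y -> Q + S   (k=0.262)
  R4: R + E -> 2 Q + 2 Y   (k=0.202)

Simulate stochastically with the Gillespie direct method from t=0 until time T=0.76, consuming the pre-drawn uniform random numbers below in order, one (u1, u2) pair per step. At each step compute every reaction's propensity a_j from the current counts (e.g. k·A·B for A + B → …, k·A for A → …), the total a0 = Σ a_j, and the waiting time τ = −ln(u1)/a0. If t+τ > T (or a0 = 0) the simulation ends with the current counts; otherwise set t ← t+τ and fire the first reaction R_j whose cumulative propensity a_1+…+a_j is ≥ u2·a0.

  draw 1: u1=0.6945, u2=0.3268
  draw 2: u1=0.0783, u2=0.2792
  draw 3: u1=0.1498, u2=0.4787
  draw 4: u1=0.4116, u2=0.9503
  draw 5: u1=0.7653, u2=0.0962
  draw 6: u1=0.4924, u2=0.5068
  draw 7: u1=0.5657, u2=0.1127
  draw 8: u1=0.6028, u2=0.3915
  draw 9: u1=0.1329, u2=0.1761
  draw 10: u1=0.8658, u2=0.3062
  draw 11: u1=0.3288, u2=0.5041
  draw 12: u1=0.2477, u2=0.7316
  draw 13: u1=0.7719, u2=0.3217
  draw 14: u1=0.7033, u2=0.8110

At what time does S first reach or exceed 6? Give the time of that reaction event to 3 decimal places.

t=0.000: Q=4 R=8 Y=2 S=5 E=6
Draw 1: a1=1.936, a2=2.135, a3=2.096, a4=9.696, a0=15.863; τ=−ln(0.6945)/15.863=0.023 → t=0.023; u2·a0=0.3268·15.863=5.184; a1+a2=4.071 < 5.184 ≤ a1+…+a3=6.167 → R3 fires; Q=4 R=8 Y=1 S=6 E=6
Draw 2: a1=1.936, a2=2.562, a3=1.048, a4=9.696, a0=15.242; τ=−ln(0.0783)/15.242=0.167 → t=0.190; u2·a0=0.2792·15.242=4.256; a1=1.936 < 4.256 ≤ a1+a2=4.498 → R2 fires; Q=6 R=8 Y=1 S=5 E=6
Draw 3: a1=1.936, a2=2.135, a3=1.572, a4=9.696, a0=15.339; τ=−ln(0.1498)/15.339=0.124 → t=0.314; u2·a0=0.4787·15.339=7.343; a1+…+a3=5.643 < 7.343 ≤ a1+…+a4=15.339 → R4 fires; Q=8 R=7 Y=3 S=5 E=5
Draw 4: a1=1.694, a2=2.135, a3=6.288, a4=7.070, a0=17.187; τ=−ln(0.4116)/17.187=0.052 → t=0.366; u2·a0=0.9503·17.187=16.333; a1+…+a3=10.117 < 16.333 ≤ a1+…+a4=17.187 → R4 fires; Q=10 R=6 Y=5 S=5 E=4
Draw 5: a1=1.452, a2=2.135, a3=13.100, a4=4.848, a0=21.535; τ=−ln(0.7653)/21.535=0.012 → t=0.378; u2·a0=0.0962·21.535=2.072; a1=1.452 < 2.072 ≤ a1+a2=3.587 → R2 fires; Q=12 R=6 Y=5 S=4 E=4
Draw 6: a1=1.452, a2=1.708, a3=15.720, a4=4.848, a0=23.728; τ=−ln(0.4924)/23.728=0.030 → t=0.408; u2·a0=0.5068·23.728=12.025; a1+a2=3.160 < 12.025 ≤ a1+…+a3=18.880 → R3 fires; Q=12 R=6 Y=4 S=5 E=4
Draw 7: a1=1.452, a2=2.135, a3=12.576, a4=4.848, a0=21.011; τ=−ln(0.5657)/21.011=0.027 → t=0.435; u2·a0=0.1127·21.011=2.368; a1=1.452 < 2.368 ≤ a1+a2=3.587 → R2 fires; Q=14 R=6 Y=4 S=4 E=4
Draw 8: a1=1.452, a2=1.708, a3=14.672, a4=4.848, a0=22.680; τ=−ln(0.6028)/22.680=0.022 → t=0.457; u2·a0=0.3915·22.680=8.879; a1+a2=3.160 < 8.879 ≤ a1+…+a3=17.832 → R3 fires; Q=14 R=6 Y=3 S=5 E=4
Draw 9: a1=1.452, a2=2.135, a3=11.004, a4=4.848, a0=19.439; τ=−ln(0.1329)/19.439=0.104 → t=0.561; u2·a0=0.1761·19.439=3.423; a1=1.452 < 3.423 ≤ a1+a2=3.587 → R2 fires; Q=16 R=6 Y=3 S=4 E=4
Draw 10: a1=1.452, a2=1.708, a3=12.576, a4=4.848, a0=20.584; τ=−ln(0.8658)/20.584=0.007 → t=0.568; u2·a0=0.3062·20.584=6.303; a1+a2=3.160 < 6.303 ≤ a1+…+a3=15.736 → R3 fires; Q=16 R=6 Y=2 S=5 E=4
Draw 11: a1=1.452, a2=2.135, a3=8.384, a4=4.848, a0=16.819; τ=−ln(0.3288)/16.819=0.066 → t=0.634; u2·a0=0.5041·16.819=8.478; a1+a2=3.587 < 8.478 ≤ a1+…+a3=11.971 → R3 fires; Q=16 R=6 Y=1 S=6 E=4
Draw 12: a1=1.452, a2=2.562, a3=4.192, a4=4.848, a0=13.054; τ=−ln(0.2477)/13.054=0.107 → t=0.741; u2·a0=0.7316·13.054=9.550; a1+…+a3=8.206 < 9.550 ≤ a1+…+a4=13.054 → R4 fires; Q=18 R=5 Y=3 S=6 E=3
Draw 13: a1=1.210, a2=2.562, a3=14.148, a4=3.030, a0=20.950; τ=−ln(0.7719)/20.950=0.012 → t=0.753; u2·a0=0.3217·20.950=6.740; a1+a2=3.772 < 6.740 ≤ a1+…+a3=17.920 → R3 fires; Q=18 R=5 Y=2 S=7 E=3
Draw 14: a1=1.210, a2=2.989, a3=9.432, a4=3.030, a0=16.661; τ=−ln(0.7033)/16.661=0.021 → t=0.775 > T=0.76: stop.
S first becomes ≥ 6 when it reaches 6 at the event at t=0.023.

Threshold first reached at t = 0.023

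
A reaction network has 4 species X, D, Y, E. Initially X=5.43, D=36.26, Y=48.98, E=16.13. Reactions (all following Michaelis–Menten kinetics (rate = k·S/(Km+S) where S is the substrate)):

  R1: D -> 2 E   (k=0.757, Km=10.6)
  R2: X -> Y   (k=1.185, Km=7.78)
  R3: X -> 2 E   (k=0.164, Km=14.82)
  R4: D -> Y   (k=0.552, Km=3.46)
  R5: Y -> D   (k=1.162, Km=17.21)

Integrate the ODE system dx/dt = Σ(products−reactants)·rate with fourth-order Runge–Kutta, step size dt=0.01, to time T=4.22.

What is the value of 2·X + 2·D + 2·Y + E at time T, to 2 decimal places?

Value at T = 197.47

Check how each reaction changes W = 2·X + 2·D + 2·Y + E (weight of products minus weight of reactants):
R1: D -> 2 E: (1·2) − (2·1) = 2 − 2 = 0
R2: X -> Y: (2·1) − (2·1) = 2 − 2 = 0
R3: X -> 2 E: (1·2) − (2·1) = 2 − 2 = 0
R4: D -> Y: (2·1) − (2·1) = 2 − 2 = 0
R5: Y -> D: (2·1) − (2·1) = 2 − 2 = 0
Every reaction leaves W unchanged, so W is conserved and no simulation is needed: W(T) = W(0) = 2·5.43 + 2·36.26 + 2·48.98 + 16.13 = 197.47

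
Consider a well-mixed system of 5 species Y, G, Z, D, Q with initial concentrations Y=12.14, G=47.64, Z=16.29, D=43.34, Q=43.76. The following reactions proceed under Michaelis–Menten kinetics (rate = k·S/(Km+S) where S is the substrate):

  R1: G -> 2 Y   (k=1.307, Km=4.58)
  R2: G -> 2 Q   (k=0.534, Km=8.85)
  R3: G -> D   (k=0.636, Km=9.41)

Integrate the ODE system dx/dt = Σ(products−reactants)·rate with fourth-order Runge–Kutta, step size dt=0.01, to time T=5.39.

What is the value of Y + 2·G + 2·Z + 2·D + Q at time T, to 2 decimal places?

Check how each reaction changes W = Y + 2·G + 2·Z + 2·D + Q (weight of products minus weight of reactants):
R1: G -> 2 Y: (1·2) − (2·1) = 2 − 2 = 0
R2: G -> 2 Q: (1·2) − (2·1) = 2 − 2 = 0
R3: G -> D: (2·1) − (2·1) = 2 − 2 = 0
Every reaction leaves W unchanged, so W is conserved and no simulation is needed: W(T) = W(0) = 12.14 + 2·47.64 + 2·16.29 + 2·43.34 + 43.76 = 270.44

Value at T = 270.44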